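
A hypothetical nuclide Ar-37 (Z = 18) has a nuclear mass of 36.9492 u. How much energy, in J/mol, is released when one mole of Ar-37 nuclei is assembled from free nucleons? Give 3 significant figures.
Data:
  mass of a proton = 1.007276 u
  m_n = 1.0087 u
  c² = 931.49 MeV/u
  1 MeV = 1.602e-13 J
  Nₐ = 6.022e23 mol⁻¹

3.12e+13 J/mol

Z = 18, so N = A − Z = 37 − 18 = 19.
Total constituent mass: 18 × 1.007276 + 19 × 1.0087 = 37.296268 u
Mass defect Δm = 37.296268 − 36.9492 = 0.347068 u
E_B = 0.347068 × 931.49 = 323.290 MeV
Per nucleus in joules: 323.290 MeV × 1.602e-13 J/MeV = 5.1791e-11 J
Per mole: 5.1791e-11 J × 6.022e23 mol⁻¹ = 3.1189e+13 J/mol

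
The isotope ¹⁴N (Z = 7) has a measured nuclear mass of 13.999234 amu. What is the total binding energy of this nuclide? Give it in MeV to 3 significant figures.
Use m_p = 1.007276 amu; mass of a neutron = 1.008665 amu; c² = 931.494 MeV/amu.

105 MeV

The nucleus contains 7 protons and 14 − 7 = 7 neutrons.
Total constituent mass: 7 × 1.007276 + 7 × 1.008665 = 14.111587 amu
The mass defect is 14.111587 − 13.999234 = 0.112353 amu.
E_B = 0.112353 × 931.494 = 104.656 MeV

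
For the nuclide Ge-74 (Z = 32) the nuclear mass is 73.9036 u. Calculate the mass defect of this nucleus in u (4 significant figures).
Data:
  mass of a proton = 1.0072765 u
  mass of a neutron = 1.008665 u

0.6932 u

Mass of separated nucleons = 32(1.0072765) + 42(1.008665) = 32.2328480 + 42.363930 = 74.5967780 u
Mass defect Δm = 74.5967780 − 73.9036 = 0.6931780 u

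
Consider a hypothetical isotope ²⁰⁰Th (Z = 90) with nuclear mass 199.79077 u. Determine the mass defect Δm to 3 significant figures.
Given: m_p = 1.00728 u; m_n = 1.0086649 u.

The nucleus contains 90 protons and 200 − 90 = 110 neutrons.
Σm = 90·m_p + 110·m_n = 90.65520 + 110.9531390 = 201.6083390 u
Mass defect Δm = 201.6083390 − 199.79077 = 1.8175690 u

1.82 u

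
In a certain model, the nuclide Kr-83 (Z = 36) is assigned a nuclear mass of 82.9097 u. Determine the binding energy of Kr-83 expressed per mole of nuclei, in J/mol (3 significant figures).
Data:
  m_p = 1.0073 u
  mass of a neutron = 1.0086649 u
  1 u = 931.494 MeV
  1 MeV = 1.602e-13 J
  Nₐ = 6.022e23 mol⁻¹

6.83e+13 J/mol

With 36 protons and 47 neutrons (A = 83):
Mass of separated nucleons = 36(1.0073) + 47(1.0086649) = 36.2628 + 47.4072503 = 83.6700503 u
Mass defect Δm = 83.6700503 − 82.9097 = 0.7603503 u
Binding energy = Δm·c² = 0.7603503 × 931.494 MeV/u = 708.262 MeV
Per nucleus in joules: 708.262 MeV × 1.602e-13 J/MeV = 1.1346e-10 J
Per mole: 1.1346e-10 J × 6.022e23 mol⁻¹ = 6.8326e+13 J/mol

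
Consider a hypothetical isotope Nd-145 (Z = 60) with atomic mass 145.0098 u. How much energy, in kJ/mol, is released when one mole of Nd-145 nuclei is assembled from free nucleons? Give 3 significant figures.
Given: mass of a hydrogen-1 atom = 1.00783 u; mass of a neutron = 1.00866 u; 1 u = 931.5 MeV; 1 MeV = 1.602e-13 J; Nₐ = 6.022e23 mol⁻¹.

1.07e+11 kJ/mol

With 60 protons and 85 neutrons (A = 145):
Σm = 60·m(¹H) + 85·m_n = 60.46980 + 85.73610 = 146.20590 u
Mass defect Δm = 146.20590 − 145.0098 = 1.19610 u
Converting to energy: 1.19610 u × 931.5 MeV/u = 1114.17 MeV
Per nucleus in joules: 1114.17 MeV × 1.602e-13 J/MeV = 1.7849e-10 J
Per mole: 1.7849e-10 J × 6.022e23 mol⁻¹ = 1.0749e+14 J/mol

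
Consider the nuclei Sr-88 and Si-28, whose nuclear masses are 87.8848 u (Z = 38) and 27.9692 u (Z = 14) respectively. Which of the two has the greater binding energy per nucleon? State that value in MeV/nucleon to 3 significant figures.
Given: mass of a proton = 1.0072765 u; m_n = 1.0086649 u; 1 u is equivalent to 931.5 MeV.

Sr-88; 8.73 MeV/nucleon

Sr-88: Σm = 38(1.0072765) + 50(1.0086649) = 88.7097520 u; Δm = 0.8249520 u; E_B = 768.44 MeV; E_B/A = 8.732 MeV
Si-28: Σm = 14(1.0072765) + 14(1.0086649) = 28.2231796 u; Δm = 0.2539796 u; E_B = 236.58 MeV; E_B/A = 8.449 MeV
Sr-88 has the higher binding energy per nucleon, so it is the more tightly bound nucleus.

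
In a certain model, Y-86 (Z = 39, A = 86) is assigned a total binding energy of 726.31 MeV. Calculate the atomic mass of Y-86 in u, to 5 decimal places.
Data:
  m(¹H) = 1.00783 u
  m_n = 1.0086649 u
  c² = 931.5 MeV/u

Mass defect = 726.31 MeV / (931.5 MeV/u) = 0.7797209 u
Constituent mass = 39(1.00783) + 47(1.0086649) = 86.7126203 u
Atomic mass = 86.7126203 − 0.7797209 = 85.9328994 u ≈ 85.93290 u (to 5 decimal places)

85.93290 u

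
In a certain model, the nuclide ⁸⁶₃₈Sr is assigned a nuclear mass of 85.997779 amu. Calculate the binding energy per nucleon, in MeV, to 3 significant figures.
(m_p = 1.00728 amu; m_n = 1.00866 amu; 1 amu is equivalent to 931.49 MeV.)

Total constituent mass: 38 × 1.00728 + 48 × 1.00866 = 86.69232 amu
Δm = 86.69232 − 85.997779 = 0.694541 amu
Binding energy = Δm·c² = 0.694541 × 931.49 MeV/amu = 646.958 MeV
Dividing by A = 86 gives 7.523 MeV per nucleon.

7.52 MeV/nucleon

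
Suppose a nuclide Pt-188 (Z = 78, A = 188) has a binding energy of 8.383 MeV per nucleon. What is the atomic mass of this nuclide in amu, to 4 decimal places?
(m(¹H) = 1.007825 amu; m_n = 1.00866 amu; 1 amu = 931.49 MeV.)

187.8710 amu

Total binding energy = 188 × 8.383 = 1576.004 MeV
Mass defect = 1576.004 MeV / (931.49 MeV/amu) = 1.691917 amu
Constituent mass = 78(1.007825) + 110(1.00866) = 189.562950 amu
Atomic mass = 189.562950 − 1.691917 = 187.871033 amu ≈ 187.8710 amu (to 4 decimal places)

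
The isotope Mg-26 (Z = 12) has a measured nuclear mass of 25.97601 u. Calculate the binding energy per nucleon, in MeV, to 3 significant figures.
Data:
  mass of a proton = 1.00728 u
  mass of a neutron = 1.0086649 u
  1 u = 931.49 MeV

8.34 MeV/nucleon

With 12 protons and 14 neutrons (A = 26):
Σm = 12·m_p + 14·m_n = 12.08736 + 14.1213086 = 26.2086686 u
Mass defect Δm = 26.2086686 − 25.97601 = 0.2326586 u
Binding energy = Δm·c² = 0.2326586 × 931.49 MeV/u = 216.719 MeV
Dividing by A = 26 gives 8.335 MeV per nucleon.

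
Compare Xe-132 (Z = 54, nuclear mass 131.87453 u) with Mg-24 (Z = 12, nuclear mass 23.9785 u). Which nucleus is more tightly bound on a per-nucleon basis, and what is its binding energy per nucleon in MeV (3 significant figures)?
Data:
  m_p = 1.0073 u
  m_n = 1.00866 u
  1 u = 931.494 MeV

Xe-132: Σm = 54(1.0073) + 78(1.00866) = 133.06968 u; Δm = 1.19515 u; E_B = 1113.3 MeV; E_B/A = 8.434 MeV
Mg-24: Σm = 12(1.0073) + 12(1.00866) = 24.19152 u; Δm = 0.21302 u; E_B = 198.43 MeV; E_B/A = 8.268 MeV
Xe-132 has the higher binding energy per nucleon, so it is the more tightly bound nucleus.

Xe-132; 8.43 MeV/nucleon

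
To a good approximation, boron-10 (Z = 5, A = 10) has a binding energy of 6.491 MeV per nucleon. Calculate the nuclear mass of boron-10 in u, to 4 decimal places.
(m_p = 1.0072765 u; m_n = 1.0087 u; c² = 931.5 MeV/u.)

Total binding energy = 10 × 6.491 = 64.910 MeV
Mass defect = 64.910 MeV / (931.5 MeV/u) = 0.069683 u
Constituent mass = 5(1.0072765) + 5(1.0087) = 10.0798825 u
Nuclear mass = 10.0798825 − 0.069683 = 10.0101995 u ≈ 10.0102 u (to 4 decimal places)

10.0102 u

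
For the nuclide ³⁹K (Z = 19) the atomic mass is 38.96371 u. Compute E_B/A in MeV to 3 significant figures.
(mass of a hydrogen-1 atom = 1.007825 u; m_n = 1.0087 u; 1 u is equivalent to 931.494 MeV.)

Total constituent mass: 19 × 1.007825 + 20 × 1.0087 = 39.322675 u
Mass defect Δm = 39.322675 − 38.96371 = 0.358965 u
Converting to energy: 0.358965 u × 931.494 MeV/u = 334.374 MeV
Per nucleon: 334.374 / 39 = 8.574 MeV

8.57 MeV/nucleon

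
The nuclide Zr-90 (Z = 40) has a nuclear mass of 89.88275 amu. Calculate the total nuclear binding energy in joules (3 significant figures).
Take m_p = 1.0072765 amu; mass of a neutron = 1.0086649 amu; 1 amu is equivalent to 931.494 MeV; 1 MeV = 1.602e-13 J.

Total constituent mass: 40 × 1.0072765 + 50 × 1.0086649 = 90.7243050 amu
Mass defect Δm = 90.7243050 − 89.88275 = 0.8415550 amu
E_B = 0.8415550 × 931.494 = 783.903 MeV
In joules: 783.903 MeV × 1.602e-13 J/MeV = 1.2558e-10 J

1.26e-10 J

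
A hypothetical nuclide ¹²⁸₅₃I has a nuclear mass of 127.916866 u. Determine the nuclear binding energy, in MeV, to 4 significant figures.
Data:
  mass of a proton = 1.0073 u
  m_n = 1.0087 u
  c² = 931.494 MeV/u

1046 MeV

The nucleus contains 53 protons and 128 − 53 = 75 neutrons.
Σm = 53·m_p + 75·m_n = 53.3869 + 75.6525 = 129.0394 u
Mass defect Δm = 129.0394 − 127.916866 = 1.122534 u
Converting to energy: 1.122534 u × 931.494 MeV/u = 1045.63 MeV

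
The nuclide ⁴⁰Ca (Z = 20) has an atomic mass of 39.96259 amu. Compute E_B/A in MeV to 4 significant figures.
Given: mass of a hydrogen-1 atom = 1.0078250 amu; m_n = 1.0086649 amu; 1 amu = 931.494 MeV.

With 20 protons and 20 neutrons (A = 40):
Total constituent mass: 20 × 1.0078250 + 20 × 1.0086649 = 40.3297980 amu
Mass defect Δm = 40.3297980 − 39.96259 = 0.3672080 amu
E_B = 0.3672080 × 931.494 = 342.052 MeV
Per nucleon: 342.052 / 40 = 8.551 MeV

8.551 MeV/nucleon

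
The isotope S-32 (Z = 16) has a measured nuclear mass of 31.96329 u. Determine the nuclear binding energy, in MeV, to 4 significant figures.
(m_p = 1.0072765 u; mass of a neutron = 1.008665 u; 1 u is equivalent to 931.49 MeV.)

Mass of separated nucleons = 16(1.0072765) + 16(1.008665) = 16.1164240 + 16.138640 = 32.2550640 u
Δm = 32.2550640 − 31.96329 = 0.2917740 u
Converting to energy: 0.2917740 u × 931.49 MeV/u = 271.785 MeV

271.8 MeV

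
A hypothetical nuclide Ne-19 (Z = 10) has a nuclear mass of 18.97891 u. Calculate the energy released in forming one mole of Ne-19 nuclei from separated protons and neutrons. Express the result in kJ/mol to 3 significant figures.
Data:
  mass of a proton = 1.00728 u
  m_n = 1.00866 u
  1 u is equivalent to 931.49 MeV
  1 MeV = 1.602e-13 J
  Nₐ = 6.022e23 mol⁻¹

Mass of separated nucleons = 10(1.00728) + 9(1.00866) = 10.07280 + 9.07794 = 19.15074 u
Mass defect Δm = 19.15074 − 18.97891 = 0.17183 u
Binding energy = Δm·c² = 0.17183 × 931.49 MeV/u = 160.058 MeV
Per nucleus in joules: 160.058 MeV × 1.602e-13 J/MeV = 2.5641e-11 J
Per mole: 2.5641e-11 J × 6.022e23 mol⁻¹ = 1.5441e+13 J/mol

1.54e+10 kJ/mol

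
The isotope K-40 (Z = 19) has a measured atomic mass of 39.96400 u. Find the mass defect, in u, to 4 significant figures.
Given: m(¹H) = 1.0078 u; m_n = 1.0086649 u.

Z = 19, so N = A − Z = 40 − 19 = 21.
Mass of separated nucleons = 19(1.0078) + 21(1.0086649) = 19.1482 + 21.1819629 = 40.3301629 u
The mass defect is 40.3301629 − 39.96400 = 0.3661629 u.

0.3662 u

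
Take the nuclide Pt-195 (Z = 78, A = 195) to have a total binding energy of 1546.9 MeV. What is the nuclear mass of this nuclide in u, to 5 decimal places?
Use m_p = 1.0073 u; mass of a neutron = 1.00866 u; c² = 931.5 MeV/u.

194.92197 u

Mass defect = 1546.9 MeV / (931.5 MeV/u) = 1.6606549 u
Constituent mass = 78(1.0073) + 117(1.00866) = 196.58262 u
Nuclear mass = 196.58262 − 1.6606549 = 194.9219651 u ≈ 194.92197 u (to 5 decimal places)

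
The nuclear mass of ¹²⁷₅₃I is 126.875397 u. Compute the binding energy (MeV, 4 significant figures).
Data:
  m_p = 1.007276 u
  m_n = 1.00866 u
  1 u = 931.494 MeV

Σm = 53·m_p + 74·m_n = 53.385628 + 74.64084 = 128.026468 u
Mass defect Δm = 128.026468 − 126.875397 = 1.151071 u
Binding energy = Δm·c² = 1.151071 × 931.494 MeV/u = 1072.22 MeV

1072 MeV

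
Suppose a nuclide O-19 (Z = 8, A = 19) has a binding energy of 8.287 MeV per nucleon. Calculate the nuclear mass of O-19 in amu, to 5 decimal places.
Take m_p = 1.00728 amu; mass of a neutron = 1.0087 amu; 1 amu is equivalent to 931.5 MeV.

18.98491 amu

Total binding energy = 19 × 8.287 = 157.453 MeV
Mass defect = 157.453 MeV / (931.5 MeV/amu) = 0.1690317 amu
Constituent mass = 8(1.00728) + 11(1.0087) = 19.15394 amu
Nuclear mass = 19.15394 − 0.1690317 = 18.9849083 amu ≈ 18.98491 amu (to 5 decimal places)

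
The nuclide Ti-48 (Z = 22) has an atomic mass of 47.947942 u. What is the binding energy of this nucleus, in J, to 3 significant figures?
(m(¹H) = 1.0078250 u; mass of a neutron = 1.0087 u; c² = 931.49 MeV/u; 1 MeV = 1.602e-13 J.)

6.72e-11 J

The nucleus contains 22 protons and 48 − 22 = 26 neutrons.
Mass of separated nucleons = 22(1.0078250) + 26(1.0087) = 22.1721500 + 26.2262 = 48.3983500 u
The mass defect is 48.3983500 − 47.947942 = 0.4504080 u.
Binding energy = Δm·c² = 0.4504080 × 931.49 MeV/u = 419.551 MeV
In joules: 419.551 MeV × 1.602e-13 J/MeV = 6.7212e-11 J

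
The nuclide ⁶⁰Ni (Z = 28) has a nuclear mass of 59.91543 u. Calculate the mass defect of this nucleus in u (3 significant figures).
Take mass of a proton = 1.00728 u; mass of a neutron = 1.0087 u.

Z = 28, so N = A − Z = 60 − 28 = 32.
Σm = 28·m_p + 32·m_n = 28.20384 + 32.2784 = 60.48224 u
The mass defect is 60.48224 − 59.91543 = 0.56681 u.

0.567 u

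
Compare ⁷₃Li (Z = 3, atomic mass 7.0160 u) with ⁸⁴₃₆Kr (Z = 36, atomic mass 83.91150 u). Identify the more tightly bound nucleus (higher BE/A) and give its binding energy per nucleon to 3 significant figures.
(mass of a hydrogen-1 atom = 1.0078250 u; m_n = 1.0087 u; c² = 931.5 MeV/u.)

⁸⁴₃₆Kr; 8.74 MeV/nucleon

⁷₃Li: Σm = 3(1.0078250) + 4(1.0087) = 7.0582750 u; Δm = 0.0422750 u; E_B = 39.379 MeV; E_B/A = 5.626 MeV
⁸⁴₃₆Kr: Σm = 36(1.0078250) + 48(1.0087) = 84.6993000 u; Δm = 0.7878000 u; E_B = 733.84 MeV; E_B/A = 8.736 MeV
⁸⁴₃₆Kr has the higher binding energy per nucleon, so it is the more tightly bound nucleus.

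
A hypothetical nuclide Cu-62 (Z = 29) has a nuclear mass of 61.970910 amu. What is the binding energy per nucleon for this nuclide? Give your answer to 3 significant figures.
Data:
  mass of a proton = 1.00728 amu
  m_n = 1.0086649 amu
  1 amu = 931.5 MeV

7.91 MeV/nucleon

The nucleus contains 29 protons and 62 − 29 = 33 neutrons.
Mass of separated nucleons = 29(1.00728) + 33(1.0086649) = 29.21112 + 33.2859417 = 62.4970617 amu
Mass defect Δm = 62.4970617 − 61.970910 = 0.5261517 amu
Converting to energy: 0.5261517 amu × 931.5 MeV/amu = 490.110 MeV
Per nucleon: 490.110 / 62 = 7.905 MeV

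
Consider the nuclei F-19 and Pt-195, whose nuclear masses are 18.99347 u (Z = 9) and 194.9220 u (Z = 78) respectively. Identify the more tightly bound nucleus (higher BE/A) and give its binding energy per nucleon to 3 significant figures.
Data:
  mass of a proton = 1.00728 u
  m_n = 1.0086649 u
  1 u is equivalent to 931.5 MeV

Pt-195; 7.93 MeV/nucleon

F-19: Σm = 9(1.00728) + 10(1.0086649) = 19.1521690 u; Δm = 0.1586990 u; E_B = 147.828 MeV; E_B/A = 7.780 MeV
Pt-195: Σm = 78(1.00728) + 117(1.0086649) = 196.5816333 u; Δm = 1.6596333 u; E_B = 1545.9 MeV; E_B/A = 7.928 MeV
Pt-195 has the higher binding energy per nucleon, so it is the more tightly bound nucleus.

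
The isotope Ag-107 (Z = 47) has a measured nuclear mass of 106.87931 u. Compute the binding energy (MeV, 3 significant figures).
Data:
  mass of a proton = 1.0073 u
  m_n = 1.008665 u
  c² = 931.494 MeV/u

916 MeV

The nucleus contains 47 protons and 107 − 47 = 60 neutrons.
Total constituent mass: 47 × 1.0073 + 60 × 1.008665 = 107.863000 u
The mass defect is 107.863000 − 106.87931 = 0.983690 u.
Converting to energy: 0.983690 u × 931.494 MeV/u = 916.301 MeV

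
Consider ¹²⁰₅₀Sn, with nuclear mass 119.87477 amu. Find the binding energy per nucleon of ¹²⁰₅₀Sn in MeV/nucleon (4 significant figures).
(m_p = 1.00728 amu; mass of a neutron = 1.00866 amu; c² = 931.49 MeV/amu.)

Σm = 50·m_p + 70·m_n = 50.36400 + 70.60620 = 120.97020 amu
The mass defect is 120.97020 − 119.87477 = 1.09543 amu.
Binding energy = Δm·c² = 1.09543 × 931.49 MeV/amu = 1020.38 MeV
Per nucleon: 1020.38 / 120 = 8.503 MeV

8.503 MeV/nucleon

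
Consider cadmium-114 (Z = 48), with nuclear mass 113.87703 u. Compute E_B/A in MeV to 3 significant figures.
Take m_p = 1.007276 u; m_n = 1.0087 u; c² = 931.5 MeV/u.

Σm = 48·m_p + 66·m_n = 48.349248 + 66.5742 = 114.923448 u
Δm = 114.923448 − 113.87703 = 1.046418 u
Converting to energy: 1.046418 u × 931.5 MeV/u = 974.738 MeV
Dividing by A = 114 gives 8.550 MeV per nucleon.

8.55 MeV/nucleon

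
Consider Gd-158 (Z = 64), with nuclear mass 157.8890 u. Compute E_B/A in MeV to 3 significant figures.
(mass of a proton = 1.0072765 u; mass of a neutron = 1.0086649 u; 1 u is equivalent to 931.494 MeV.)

8.20 MeV/nucleon

Z = 64, so N = A − Z = 158 − 64 = 94.
Mass of separated nucleons = 64(1.0072765) + 94(1.0086649) = 64.4656960 + 94.8145006 = 159.2801966 u
Δm = 159.2801966 − 157.8890 = 1.3911966 u
Binding energy = Δm·c² = 1.3911966 × 931.494 MeV/u = 1295.89 MeV
Dividing by A = 158 gives 8.202 MeV per nucleon.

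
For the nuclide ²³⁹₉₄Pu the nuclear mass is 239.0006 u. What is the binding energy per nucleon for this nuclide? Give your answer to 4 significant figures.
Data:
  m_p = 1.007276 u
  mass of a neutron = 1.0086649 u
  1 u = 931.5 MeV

The nucleus contains 94 protons and 239 − 94 = 145 neutrons.
Total constituent mass: 94 × 1.007276 + 145 × 1.0086649 = 240.9403545 u
The mass defect is 240.9403545 − 239.0006 = 1.9397545 u.
E_B = 1.9397545 × 931.5 = 1806.88 MeV
BE/A = 1806.88 MeV / 239 = 7.560 MeV/nucleon

7.560 MeV/nucleon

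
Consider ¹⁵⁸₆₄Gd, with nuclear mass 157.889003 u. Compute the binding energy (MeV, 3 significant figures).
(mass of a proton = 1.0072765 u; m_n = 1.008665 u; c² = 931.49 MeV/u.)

The nucleus contains 64 protons and 158 − 64 = 94 neutrons.
Total constituent mass: 64 × 1.0072765 + 94 × 1.008665 = 159.2802060 u
Δm = 159.2802060 − 157.889003 = 1.3912030 u
Binding energy = Δm·c² = 1.3912030 × 931.49 MeV/u = 1295.89 MeV

1300 MeV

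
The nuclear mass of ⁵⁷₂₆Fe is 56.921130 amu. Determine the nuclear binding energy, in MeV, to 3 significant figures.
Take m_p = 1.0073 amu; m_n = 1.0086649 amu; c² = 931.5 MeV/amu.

500 MeV

Mass of separated nucleons = 26(1.0073) + 31(1.0086649) = 26.1898 + 31.2686119 = 57.4584119 amu
Mass defect Δm = 57.4584119 − 56.921130 = 0.5372819 amu
E_B = 0.5372819 × 931.5 = 500.478 MeV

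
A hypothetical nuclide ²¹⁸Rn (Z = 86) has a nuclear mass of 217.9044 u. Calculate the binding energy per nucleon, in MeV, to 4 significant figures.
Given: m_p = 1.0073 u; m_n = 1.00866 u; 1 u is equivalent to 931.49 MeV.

7.975 MeV/nucleon

With 86 protons and 132 neutrons (A = 218):
Mass of separated nucleons = 86(1.0073) + 132(1.00866) = 86.6278 + 133.14312 = 219.77092 u
Mass defect Δm = 219.77092 − 217.9044 = 1.86652 u
Converting to energy: 1.86652 u × 931.49 MeV/u = 1738.64 MeV
Per nucleon: 1738.64 / 218 = 7.975 MeV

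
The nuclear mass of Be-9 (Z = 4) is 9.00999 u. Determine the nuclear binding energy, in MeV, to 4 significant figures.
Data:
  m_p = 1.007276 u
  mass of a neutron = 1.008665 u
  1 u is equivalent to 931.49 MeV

Mass of separated nucleons = 4(1.007276) + 5(1.008665) = 4.029104 + 5.043325 = 9.072429 u
The mass defect is 9.072429 − 9.00999 = 0.062439 u.
E_B = 0.062439 × 931.49 = 58.1613 MeV

58.16 MeV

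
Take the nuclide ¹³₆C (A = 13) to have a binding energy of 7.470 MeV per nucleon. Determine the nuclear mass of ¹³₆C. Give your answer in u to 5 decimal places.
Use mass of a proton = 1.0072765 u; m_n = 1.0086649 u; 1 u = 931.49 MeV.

13.00006 u

Total binding energy = 13 × 7.470 = 97.110 MeV
Mass defect = 97.110 MeV / (931.49 MeV/u) = 0.1042523 u
Constituent mass = 6(1.0072765) + 7(1.0086649) = 13.1043133 u
Nuclear mass = 13.1043133 − 0.1042523 = 13.0000610 u ≈ 13.00006 u (to 5 decimal places)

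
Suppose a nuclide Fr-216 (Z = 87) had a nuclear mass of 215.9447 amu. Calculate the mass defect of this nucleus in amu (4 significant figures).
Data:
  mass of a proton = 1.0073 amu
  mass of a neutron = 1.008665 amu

1.808 amu

Z = 87, so N = A − Z = 216 − 87 = 129.
Mass of separated nucleons = 87(1.0073) + 129(1.008665) = 87.6351 + 130.117785 = 217.752885 amu
Δm = 217.752885 − 215.9447 = 1.808185 amu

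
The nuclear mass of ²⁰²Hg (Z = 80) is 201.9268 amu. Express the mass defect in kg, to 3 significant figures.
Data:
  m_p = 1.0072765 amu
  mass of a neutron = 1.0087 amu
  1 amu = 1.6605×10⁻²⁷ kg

2.85e-27 kg

Z = 80, so N = A − Z = 202 − 80 = 122.
Mass of separated nucleons = 80(1.0072765) + 122(1.0087) = 80.5821200 + 123.0614 = 203.6435200 amu
Δm = 203.6435200 − 201.9268 = 1.7167200 amu
In SI units: 1.7167200 amu × 1.6605×10⁻²⁷ kg/amu = 2.8506e-27 kg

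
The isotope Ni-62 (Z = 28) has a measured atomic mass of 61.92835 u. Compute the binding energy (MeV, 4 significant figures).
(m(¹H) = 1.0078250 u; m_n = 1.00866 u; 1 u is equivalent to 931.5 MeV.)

545.1 MeV

The nucleus contains 28 protons and 62 − 28 = 34 neutrons.
Mass of separated nucleons = 28(1.0078250) + 34(1.00866) = 28.2191000 + 34.29444 = 62.5135400 u
Mass defect Δm = 62.5135400 − 61.92835 = 0.5851900 u
E_B = 0.5851900 × 931.5 = 545.104 MeV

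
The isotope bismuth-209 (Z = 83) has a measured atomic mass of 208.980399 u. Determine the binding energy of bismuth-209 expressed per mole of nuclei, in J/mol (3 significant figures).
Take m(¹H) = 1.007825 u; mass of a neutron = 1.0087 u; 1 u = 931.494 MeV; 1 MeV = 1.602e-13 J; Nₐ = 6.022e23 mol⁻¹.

1.59e+14 J/mol

Σm = 83·m(¹H) + 126·m_n = 83.649475 + 127.0962 = 210.745675 u
The mass defect is 210.745675 − 208.980399 = 1.765276 u.
Binding energy = Δm·c² = 1.765276 × 931.494 MeV/u = 1644.34 MeV
Per nucleus in joules: 1644.34 MeV × 1.602e-13 J/MeV = 2.6342e-10 J
Per mole: 2.6342e-10 J × 6.022e23 mol⁻¹ = 1.5863e+14 J/mol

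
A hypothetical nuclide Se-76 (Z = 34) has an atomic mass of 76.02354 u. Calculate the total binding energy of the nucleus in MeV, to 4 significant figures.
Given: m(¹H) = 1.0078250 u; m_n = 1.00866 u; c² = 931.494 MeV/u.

With 34 protons and 42 neutrons (A = 76):
Total constituent mass: 34 × 1.0078250 + 42 × 1.00866 = 76.6297700 u
The mass defect is 76.6297700 − 76.02354 = 0.6062300 u.
Converting to energy: 0.6062300 u × 931.494 MeV/u = 564.700 MeV

564.7 MeV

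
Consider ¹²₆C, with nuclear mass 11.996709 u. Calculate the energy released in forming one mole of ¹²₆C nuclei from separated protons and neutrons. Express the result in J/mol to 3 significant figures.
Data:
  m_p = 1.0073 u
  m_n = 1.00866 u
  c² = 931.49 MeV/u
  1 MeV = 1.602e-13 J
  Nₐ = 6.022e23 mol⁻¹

8.90e+12 J/mol

Σm = 6·m_p + 6·m_n = 6.0438 + 6.05196 = 12.09576 u
The mass defect is 12.09576 − 11.996709 = 0.099051 u.
E_B = 0.099051 × 931.49 = 92.2650 MeV
Per nucleus in joules: 92.2650 MeV × 1.602e-13 J/MeV = 1.4781e-11 J
Per mole: 1.4781e-11 J × 6.022e23 mol⁻¹ = 8.9011e+12 J/mol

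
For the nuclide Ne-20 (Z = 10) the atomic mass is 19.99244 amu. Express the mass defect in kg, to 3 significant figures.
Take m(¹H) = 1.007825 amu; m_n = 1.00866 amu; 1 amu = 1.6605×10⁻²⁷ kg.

Total constituent mass: 10 × 1.007825 + 10 × 1.00866 = 20.164850 amu
Δm = 20.164850 − 19.99244 = 0.172410 amu
In SI units: 0.172410 amu × 1.6605×10⁻²⁷ kg/amu = 2.8629e-28 kg

2.86e-28 kg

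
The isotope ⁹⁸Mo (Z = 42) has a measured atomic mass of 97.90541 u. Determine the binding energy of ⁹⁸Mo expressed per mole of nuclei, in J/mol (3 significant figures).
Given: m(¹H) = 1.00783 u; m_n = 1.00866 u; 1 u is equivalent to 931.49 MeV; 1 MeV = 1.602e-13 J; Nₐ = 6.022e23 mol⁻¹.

8.16e+13 J/mol

With 42 protons and 56 neutrons (A = 98):
Mass of separated nucleons = 42(1.00783) + 56(1.00866) = 42.32886 + 56.48496 = 98.81382 u
Δm = 98.81382 − 97.90541 = 0.90841 u
Binding energy = Δm·c² = 0.90841 × 931.49 MeV/u = 846.175 MeV
Per nucleus in joules: 846.175 MeV × 1.602e-13 J/MeV = 1.3556e-10 J
Per mole: 1.3556e-10 J × 6.022e23 mol⁻¹ = 8.1634e+13 J/mol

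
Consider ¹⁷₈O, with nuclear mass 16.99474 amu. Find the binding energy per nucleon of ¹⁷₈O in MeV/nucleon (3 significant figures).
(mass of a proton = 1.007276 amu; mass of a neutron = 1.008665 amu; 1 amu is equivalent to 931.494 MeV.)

The nucleus contains 8 protons and 17 − 8 = 9 neutrons.
Σm = 8·m_p + 9·m_n = 8.058208 + 9.077985 = 17.136193 amu
Mass defect Δm = 17.136193 − 16.99474 = 0.141453 amu
Binding energy = Δm·c² = 0.141453 × 931.494 MeV/amu = 131.763 MeV
Per nucleon: 131.763 / 17 = 7.751 MeV

7.75 MeV/nucleon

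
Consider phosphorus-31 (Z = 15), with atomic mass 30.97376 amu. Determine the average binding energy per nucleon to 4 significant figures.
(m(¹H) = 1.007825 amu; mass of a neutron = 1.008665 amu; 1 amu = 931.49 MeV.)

Total constituent mass: 15 × 1.007825 + 16 × 1.008665 = 31.256015 amu
The mass defect is 31.256015 − 30.97376 = 0.282255 amu.
Converting to energy: 0.282255 amu × 931.49 MeV/amu = 262.918 MeV
Per nucleon: 262.918 / 31 = 8.481 MeV

8.481 MeV/nucleon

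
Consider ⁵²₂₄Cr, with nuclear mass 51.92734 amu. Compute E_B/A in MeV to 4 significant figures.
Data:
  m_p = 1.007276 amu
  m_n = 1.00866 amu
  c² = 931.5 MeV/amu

Z = 24, so N = A − Z = 52 − 24 = 28.
Σm = 24·m_p + 28·m_n = 24.174624 + 28.24248 = 52.417104 amu
Δm = 52.417104 − 51.92734 = 0.489764 amu
Binding energy = Δm·c² = 0.489764 × 931.5 MeV/amu = 456.215 MeV
BE/A = 456.215 MeV / 52 = 8.773 MeV/nucleon

8.773 MeV/nucleon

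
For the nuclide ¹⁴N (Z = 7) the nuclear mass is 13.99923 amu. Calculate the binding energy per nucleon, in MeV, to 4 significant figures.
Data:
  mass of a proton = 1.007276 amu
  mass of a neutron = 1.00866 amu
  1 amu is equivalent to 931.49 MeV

Mass of separated nucleons = 7(1.007276) + 7(1.00866) = 7.050932 + 7.06062 = 14.111552 amu
Δm = 14.111552 − 13.99923 = 0.112322 amu
E_B = 0.112322 × 931.49 = 104.627 MeV
Per nucleon: 104.627 / 14 = 7.473 MeV

7.473 MeV/nucleon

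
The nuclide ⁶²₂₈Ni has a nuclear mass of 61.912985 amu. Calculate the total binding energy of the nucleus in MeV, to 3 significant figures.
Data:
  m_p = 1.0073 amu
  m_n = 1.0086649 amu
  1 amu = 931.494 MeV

With 28 protons and 34 neutrons (A = 62):
Σm = 28·m_p + 34·m_n = 28.2044 + 34.2946066 = 62.4990066 amu
Mass defect Δm = 62.4990066 − 61.912985 = 0.5860216 amu
E_B = 0.5860216 × 931.494 = 545.876 MeV

546 MeV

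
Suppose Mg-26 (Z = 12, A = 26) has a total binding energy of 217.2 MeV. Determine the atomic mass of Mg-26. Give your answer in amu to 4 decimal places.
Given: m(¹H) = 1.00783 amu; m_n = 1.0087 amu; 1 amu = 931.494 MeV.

Mass defect = 217.2 MeV / (931.494 MeV/amu) = 0.233174 amu
Constituent mass = 12(1.00783) + 14(1.0087) = 26.21576 amu
Atomic mass = 26.21576 − 0.233174 = 25.982586 amu ≈ 25.9826 amu (to 4 decimal places)

25.9826 amu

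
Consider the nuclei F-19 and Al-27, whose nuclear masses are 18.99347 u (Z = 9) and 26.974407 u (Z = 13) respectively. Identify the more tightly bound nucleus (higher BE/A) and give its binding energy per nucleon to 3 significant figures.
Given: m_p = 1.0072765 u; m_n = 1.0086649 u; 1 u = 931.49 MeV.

F-19: Σm = 9(1.0072765) + 10(1.0086649) = 19.1521375 u; Δm = 0.1586675 u; E_B = 147.80 MeV; E_B/A = 7.779 MeV
Al-27: Σm = 13(1.0072765) + 14(1.0086649) = 27.2159031 u; Δm = 0.2414961 u; E_B = 224.951 MeV; E_B/A = 8.332 MeV
Al-27 has the higher binding energy per nucleon, so it is the more tightly bound nucleus.

Al-27; 8.33 MeV/nucleon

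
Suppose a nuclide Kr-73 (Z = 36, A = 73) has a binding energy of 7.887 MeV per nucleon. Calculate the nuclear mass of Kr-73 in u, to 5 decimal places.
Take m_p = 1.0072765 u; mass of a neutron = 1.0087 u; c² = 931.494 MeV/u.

72.96576 u

Total binding energy = 73 × 7.887 = 575.751 MeV
Mass defect = 575.751 MeV / (931.494 MeV/u) = 0.6180942 u
Constituent mass = 36(1.0072765) + 37(1.0087) = 73.5838540 u
Nuclear mass = 73.5838540 − 0.6180942 = 72.9657598 u ≈ 72.96576 u (to 5 decimal places)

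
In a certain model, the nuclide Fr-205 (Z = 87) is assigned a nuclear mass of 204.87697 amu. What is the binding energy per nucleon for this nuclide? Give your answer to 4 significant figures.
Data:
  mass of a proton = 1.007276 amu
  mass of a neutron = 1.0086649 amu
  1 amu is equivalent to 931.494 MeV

8.081 MeV/nucleon

Z = 87, so N = A − Z = 205 − 87 = 118.
Σm = 87·m_p + 118·m_n = 87.633012 + 119.0224582 = 206.6554702 amu
Δm = 206.6554702 − 204.87697 = 1.7785002 amu
Converting to energy: 1.7785002 amu × 931.494 MeV/amu = 1656.66 MeV
BE/A = 1656.66 MeV / 205 = 8.081 MeV/nucleon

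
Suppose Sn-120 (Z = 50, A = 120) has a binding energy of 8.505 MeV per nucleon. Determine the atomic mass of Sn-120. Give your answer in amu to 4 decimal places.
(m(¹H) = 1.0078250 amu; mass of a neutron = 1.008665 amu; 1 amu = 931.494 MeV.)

Total binding energy = 120 × 8.505 = 1020.600 MeV
Mass defect = 1020.600 MeV / (931.494 MeV/amu) = 1.095659 amu
Constituent mass = 50(1.0078250) + 70(1.008665) = 120.9978000 amu
Atomic mass = 120.9978000 − 1.095659 = 119.9021410 amu ≈ 119.9021 amu (to 4 decimal places)

119.9021 amu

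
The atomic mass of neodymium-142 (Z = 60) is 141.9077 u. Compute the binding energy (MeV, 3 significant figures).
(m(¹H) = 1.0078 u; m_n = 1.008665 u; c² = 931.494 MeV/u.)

1180 MeV

Z = 60, so N = A − Z = 142 − 60 = 82.
Σm = 60·m(¹H) + 82·m_n = 60.4680 + 82.710530 = 143.178530 u
Δm = 143.178530 − 141.9077 = 1.270830 u
Converting to energy: 1.270830 u × 931.494 MeV/u = 1183.77 MeV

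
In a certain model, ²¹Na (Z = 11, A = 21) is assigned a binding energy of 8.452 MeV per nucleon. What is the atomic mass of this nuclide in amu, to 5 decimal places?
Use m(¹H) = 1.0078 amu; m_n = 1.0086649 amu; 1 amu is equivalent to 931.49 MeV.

Total binding energy = 21 × 8.452 = 177.492 MeV
Mass defect = 177.492 MeV / (931.49 MeV/amu) = 0.1905463 amu
Constituent mass = 11(1.0078) + 10(1.0086649) = 21.1724490 amu
Atomic mass = 21.1724490 − 0.1905463 = 20.9819027 amu ≈ 20.98190 amu (to 5 decimal places)

20.98190 amu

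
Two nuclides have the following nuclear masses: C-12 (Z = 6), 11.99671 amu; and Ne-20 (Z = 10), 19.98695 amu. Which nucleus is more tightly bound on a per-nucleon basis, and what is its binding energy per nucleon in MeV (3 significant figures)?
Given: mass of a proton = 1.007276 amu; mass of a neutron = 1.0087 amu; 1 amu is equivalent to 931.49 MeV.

C-12: Σm = 6(1.007276) + 6(1.0087) = 12.095856 amu; Δm = 0.099146 amu; E_B = 92.354 MeV; E_B/A = 7.696 MeV
Ne-20: Σm = 10(1.007276) + 10(1.0087) = 20.159760 amu; Δm = 0.172810 amu; E_B = 160.97 MeV; E_B/A = 8.049 MeV
Ne-20 has the higher binding energy per nucleon, so it is the more tightly bound nucleus.

Ne-20; 8.05 MeV/nucleon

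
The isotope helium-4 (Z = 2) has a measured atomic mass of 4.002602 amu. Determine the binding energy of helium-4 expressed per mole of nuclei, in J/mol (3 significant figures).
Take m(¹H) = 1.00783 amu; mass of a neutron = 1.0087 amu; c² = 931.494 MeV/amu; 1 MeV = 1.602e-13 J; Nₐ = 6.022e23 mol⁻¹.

With 2 protons and 2 neutrons (A = 4):
Mass of separated nucleons = 2(1.00783) + 2(1.0087) = 2.01566 + 2.0174 = 4.03306 amu
Δm = 4.03306 − 4.002602 = 0.030458 amu
Binding energy = Δm·c² = 0.030458 × 931.494 MeV/amu = 28.3714 MeV
Per nucleus in joules: 28.3714 MeV × 1.602e-13 J/MeV = 4.5451e-12 J
Per mole: 4.5451e-12 J × 6.022e23 mol⁻¹ = 2.7371e+12 J/mol

2.74e+12 J/mol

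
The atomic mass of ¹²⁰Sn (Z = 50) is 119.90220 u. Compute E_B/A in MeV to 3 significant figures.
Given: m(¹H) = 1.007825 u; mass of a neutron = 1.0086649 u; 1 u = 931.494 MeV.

Σm = 50·m(¹H) + 70·m_n = 50.391250 + 70.6065430 = 120.9977930 u
Δm = 120.9977930 − 119.90220 = 1.0955930 u
Converting to energy: 1.0955930 u × 931.494 MeV/u = 1020.538 MeV
Dividing by A = 120 gives 8.504 MeV per nucleon.

8.50 MeV/nucleon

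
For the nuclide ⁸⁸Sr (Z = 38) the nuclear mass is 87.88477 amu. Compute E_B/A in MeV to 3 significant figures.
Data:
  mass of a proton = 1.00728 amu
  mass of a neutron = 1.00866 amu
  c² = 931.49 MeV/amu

8.73 MeV/nucleon

Σm = 38·m_p + 50·m_n = 38.27664 + 50.43300 = 88.70964 amu
Δm = 88.70964 − 87.88477 = 0.82487 amu
E_B = 0.82487 × 931.49 = 768.358 MeV
BE/A = 768.358 MeV / 88 = 8.731 MeV/nucleon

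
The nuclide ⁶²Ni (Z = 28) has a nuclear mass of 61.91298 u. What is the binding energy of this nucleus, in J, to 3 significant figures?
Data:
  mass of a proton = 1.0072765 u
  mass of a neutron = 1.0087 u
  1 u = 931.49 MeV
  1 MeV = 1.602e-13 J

Mass of separated nucleons = 28(1.0072765) + 34(1.0087) = 28.2037420 + 34.2958 = 62.4995420 u
The mass defect is 62.4995420 − 61.91298 = 0.5865620 u.
Converting to energy: 0.5865620 u × 931.49 MeV/u = 546.377 MeV
In joules: 546.377 MeV × 1.602e-13 J/MeV = 8.7530e-11 J

8.75e-11 J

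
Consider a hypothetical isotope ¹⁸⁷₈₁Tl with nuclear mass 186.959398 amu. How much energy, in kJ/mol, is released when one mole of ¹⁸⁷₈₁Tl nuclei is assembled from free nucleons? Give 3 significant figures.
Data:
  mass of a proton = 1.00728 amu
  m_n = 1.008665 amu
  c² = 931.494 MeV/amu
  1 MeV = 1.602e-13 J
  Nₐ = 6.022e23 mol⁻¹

1.39e+11 kJ/mol

Total constituent mass: 81 × 1.00728 + 106 × 1.008665 = 188.508170 amu
Mass defect Δm = 188.508170 − 186.959398 = 1.548772 amu
E_B = 1.548772 × 931.494 = 1442.67 MeV
Per nucleus in joules: 1442.67 MeV × 1.602e-13 J/MeV = 2.3112e-10 J
Per mole: 2.3112e-10 J × 6.022e23 mol⁻¹ = 1.3918e+14 J/mol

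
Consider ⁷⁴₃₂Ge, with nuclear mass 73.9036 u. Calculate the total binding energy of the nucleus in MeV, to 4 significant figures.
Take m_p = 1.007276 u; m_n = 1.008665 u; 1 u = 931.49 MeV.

645.7 MeV

The nucleus contains 32 protons and 74 − 32 = 42 neutrons.
Total constituent mass: 32 × 1.007276 + 42 × 1.008665 = 74.596762 u
Mass defect Δm = 74.596762 − 73.9036 = 0.693162 u
Binding energy = Δm·c² = 0.693162 × 931.49 MeV/u = 645.673 MeV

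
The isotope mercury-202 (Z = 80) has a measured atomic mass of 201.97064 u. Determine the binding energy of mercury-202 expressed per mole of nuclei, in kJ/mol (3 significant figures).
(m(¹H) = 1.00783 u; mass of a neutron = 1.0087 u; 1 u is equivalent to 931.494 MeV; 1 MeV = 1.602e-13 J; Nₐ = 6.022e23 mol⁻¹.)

1.54e+11 kJ/mol

With 80 protons and 122 neutrons (A = 202):
Mass of separated nucleons = 80(1.00783) + 122(1.0087) = 80.62640 + 123.0614 = 203.68780 u
Mass defect Δm = 203.68780 − 201.97064 = 1.71716 u
Converting to energy: 1.71716 u × 931.494 MeV/u = 1599.52 MeV
Per nucleus in joules: 1599.52 MeV × 1.602e-13 J/MeV = 2.5624e-10 J
Per mole: 2.5624e-10 J × 6.022e23 mol⁻¹ = 1.5431e+14 J/mol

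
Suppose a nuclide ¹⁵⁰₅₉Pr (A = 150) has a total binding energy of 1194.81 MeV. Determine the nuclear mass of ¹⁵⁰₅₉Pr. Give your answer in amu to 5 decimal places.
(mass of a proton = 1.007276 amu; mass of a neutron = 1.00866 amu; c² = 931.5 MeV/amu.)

149.93467 amu

Mass defect = 1194.81 MeV / (931.5 MeV/amu) = 1.2826731 amu
Constituent mass = 59(1.007276) + 91(1.00866) = 151.217344 amu
Nuclear mass = 151.217344 − 1.2826731 = 149.9346709 amu ≈ 149.93467 amu (to 5 decimal places)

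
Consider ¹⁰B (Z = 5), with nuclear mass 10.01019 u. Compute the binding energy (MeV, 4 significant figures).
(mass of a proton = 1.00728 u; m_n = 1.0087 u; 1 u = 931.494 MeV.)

The nucleus contains 5 protons and 10 − 5 = 5 neutrons.
Mass of separated nucleons = 5(1.00728) + 5(1.0087) = 5.03640 + 5.0435 = 10.07990 u
Mass defect Δm = 10.07990 − 10.01019 = 0.06971 u
Converting to energy: 0.06971 u × 931.494 MeV/u = 64.9344 MeV

64.93 MeV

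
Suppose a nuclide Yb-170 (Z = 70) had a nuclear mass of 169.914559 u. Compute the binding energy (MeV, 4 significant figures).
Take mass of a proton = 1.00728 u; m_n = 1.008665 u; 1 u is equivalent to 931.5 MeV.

Total constituent mass: 70 × 1.00728 + 100 × 1.008665 = 171.376100 u
The mass defect is 171.376100 − 169.914559 = 1.461541 u.
E_B = 1.461541 × 931.5 = 1361.43 MeV

1361 MeV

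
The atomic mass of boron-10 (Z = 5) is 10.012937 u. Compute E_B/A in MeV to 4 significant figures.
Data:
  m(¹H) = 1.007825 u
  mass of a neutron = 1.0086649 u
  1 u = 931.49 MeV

Σm = 5·m(¹H) + 5·m_n = 5.039125 + 5.0433245 = 10.0824495 u
The mass defect is 10.0824495 − 10.012937 = 0.0695125 u.
Binding energy = Δm·c² = 0.0695125 × 931.49 MeV/u = 64.7502 MeV
Per nucleon: 64.7502 / 10 = 6.475 MeV

6.475 MeV/nucleon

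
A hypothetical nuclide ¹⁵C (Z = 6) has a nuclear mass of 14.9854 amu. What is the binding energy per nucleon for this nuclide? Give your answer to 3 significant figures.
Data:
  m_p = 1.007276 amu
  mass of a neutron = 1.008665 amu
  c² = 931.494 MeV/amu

8.46 MeV/nucleon

Z = 6, so N = A − Z = 15 − 6 = 9.
Mass of separated nucleons = 6(1.007276) + 9(1.008665) = 6.043656 + 9.077985 = 15.121641 amu
Mass defect Δm = 15.121641 − 14.9854 = 0.136241 amu
Binding energy = Δm·c² = 0.136241 × 931.494 MeV/amu = 126.908 MeV
Per nucleon: 126.908 / 15 = 8.461 MeV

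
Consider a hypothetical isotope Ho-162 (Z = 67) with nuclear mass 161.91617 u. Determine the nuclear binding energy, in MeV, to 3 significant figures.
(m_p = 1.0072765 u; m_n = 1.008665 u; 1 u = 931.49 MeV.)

1300 MeV

Mass of separated nucleons = 67(1.0072765) + 95(1.008665) = 67.4875255 + 95.823175 = 163.3107005 u
Δm = 163.3107005 − 161.91617 = 1.3945305 u
Converting to energy: 1.3945305 u × 931.49 MeV/u = 1298.99 MeV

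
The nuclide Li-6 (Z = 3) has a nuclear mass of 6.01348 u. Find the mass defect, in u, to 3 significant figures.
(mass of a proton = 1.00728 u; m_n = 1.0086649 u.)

The nucleus contains 3 protons and 6 − 3 = 3 neutrons.
Σm = 3·m_p + 3·m_n = 3.02184 + 3.0259947 = 6.0478347 u
Δm = 6.0478347 − 6.01348 = 0.0343547 u

0.0344 u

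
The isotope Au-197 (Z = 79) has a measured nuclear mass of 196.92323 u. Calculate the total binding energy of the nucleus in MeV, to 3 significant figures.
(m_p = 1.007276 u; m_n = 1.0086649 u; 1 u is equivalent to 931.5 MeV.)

1560 MeV

With 79 protons and 118 neutrons (A = 197):
Total constituent mass: 79 × 1.007276 + 118 × 1.0086649 = 198.5972622 u
The mass defect is 198.5972622 − 196.92323 = 1.6740322 u.
Converting to energy: 1.6740322 u × 931.5 MeV/u = 1559.36 MeV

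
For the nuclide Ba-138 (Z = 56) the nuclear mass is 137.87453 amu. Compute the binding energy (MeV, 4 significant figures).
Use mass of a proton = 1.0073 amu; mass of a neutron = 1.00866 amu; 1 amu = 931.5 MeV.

Z = 56, so N = A − Z = 138 − 56 = 82.
Mass of separated nucleons = 56(1.0073) + 82(1.00866) = 56.4088 + 82.71012 = 139.11892 amu
Mass defect Δm = 139.11892 − 137.87453 = 1.24439 amu
Converting to energy: 1.24439 amu × 931.5 MeV/amu = 1159.15 MeV

1159 MeV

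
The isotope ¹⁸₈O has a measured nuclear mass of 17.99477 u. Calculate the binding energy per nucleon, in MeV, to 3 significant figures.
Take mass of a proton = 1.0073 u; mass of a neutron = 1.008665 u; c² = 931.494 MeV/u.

7.78 MeV/nucleon

Z = 8, so N = A − Z = 18 − 8 = 10.
Σm = 8·m_p + 10·m_n = 8.0584 + 10.086650 = 18.145050 u
Mass defect Δm = 18.145050 − 17.99477 = 0.150280 u
Binding energy = Δm·c² = 0.150280 × 931.494 MeV/u = 139.985 MeV
Dividing by A = 18 gives 7.777 MeV per nucleon.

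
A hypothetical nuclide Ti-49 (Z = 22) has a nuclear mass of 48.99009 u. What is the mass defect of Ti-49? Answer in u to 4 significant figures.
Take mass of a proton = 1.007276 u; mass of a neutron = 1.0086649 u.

0.4039 u

The nucleus contains 22 protons and 49 − 22 = 27 neutrons.
Total constituent mass: 22 × 1.007276 + 27 × 1.0086649 = 49.3940243 u
Δm = 49.3940243 − 48.99009 = 0.4039343 u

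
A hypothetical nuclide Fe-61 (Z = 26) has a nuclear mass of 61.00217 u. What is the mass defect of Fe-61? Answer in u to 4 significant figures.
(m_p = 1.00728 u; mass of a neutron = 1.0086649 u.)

The nucleus contains 26 protons and 61 − 26 = 35 neutrons.
Total constituent mass: 26 × 1.00728 + 35 × 1.0086649 = 61.4925515 u
Mass defect Δm = 61.4925515 − 61.00217 = 0.4903815 u

0.4904 u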